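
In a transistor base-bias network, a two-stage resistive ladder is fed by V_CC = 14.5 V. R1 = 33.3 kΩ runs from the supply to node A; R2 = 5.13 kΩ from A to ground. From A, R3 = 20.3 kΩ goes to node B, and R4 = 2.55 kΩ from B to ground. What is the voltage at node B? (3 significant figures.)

Looking into the second stage from A: R3 + R4 = 22.85 kΩ appears in parallel with R2.
Effective lower resistance at A: R2 ‖ 22.85 = 4.189 kΩ.
First divider: V_A = V_CC · 4.189/(33.3 + 4.189) = 1.620 V.
Then the unloaded second divider: V_B = V_A × R4/(R3+R4) = 1.620 × 0.1116 = 0.1808 V.

V_B ≈ 0.181 V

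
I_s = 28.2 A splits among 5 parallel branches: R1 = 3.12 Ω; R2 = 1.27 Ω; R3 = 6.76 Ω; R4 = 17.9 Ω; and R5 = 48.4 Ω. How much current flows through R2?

I ≈ 16.7 A

Total conductance ΣG = 1/3.12 + 1/1.27 + 1/6.76 + 1/17.9 + 1/48.4 = 1.332 (units of 1/Ω).
By the current-divider rule, I = I_s · G_k/ΣG = 28.2 × 0.5910 = 16.67 A.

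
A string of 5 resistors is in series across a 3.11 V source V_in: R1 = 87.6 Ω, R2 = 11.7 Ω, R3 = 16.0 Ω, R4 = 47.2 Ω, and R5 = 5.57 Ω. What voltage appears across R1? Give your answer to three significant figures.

V ≈ 1.62 V

Series total: ΣR = 87.6 + 11.7 + 16.0 + 47.2 + 5.57 = 168.1 Ω.
By the voltage-divider rule, V = 3.11 × 87.60/168.1 = 1.621 V.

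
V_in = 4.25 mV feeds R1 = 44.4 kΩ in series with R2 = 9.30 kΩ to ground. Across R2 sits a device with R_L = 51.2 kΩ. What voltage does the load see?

V_out ≈ 0.640 mV

First combine the lower leg with the load: R2 ‖ R_L = 7.870 kΩ.
Now apply the divider: V_out = 4.25 × 0.1506 = 0.6399 mV.
(Unloaded it would be 0.736 mV; the load pulls it down.)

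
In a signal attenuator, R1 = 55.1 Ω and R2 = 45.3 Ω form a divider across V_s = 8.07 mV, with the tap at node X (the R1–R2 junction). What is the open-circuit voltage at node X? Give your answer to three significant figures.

V_th ≈ 3.64 mV

Open-circuit (no load on X): V_th = V_s · R2/(R1 + R2) = 8.07 × 45.3/(55.10 + 45.3) = 3.641 mV.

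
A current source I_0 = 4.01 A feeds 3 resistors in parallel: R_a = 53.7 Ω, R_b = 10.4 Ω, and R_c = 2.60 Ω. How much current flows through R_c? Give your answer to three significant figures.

ΣG = 1/53.7 + 1/10.4 + 1/2.60 = 0.4994.
R_c takes the fraction G_k/ΣG = 0.3846/0.4994 = 0.7702, so I = 4.01 × 0.7702 = 3.088 A.

I ≈ 3.09 A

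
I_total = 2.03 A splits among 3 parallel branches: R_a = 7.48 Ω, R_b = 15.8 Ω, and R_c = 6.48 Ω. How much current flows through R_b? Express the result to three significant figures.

I ≈ 0.366 A

Total conductance ΣG = 1/7.48 + 1/15.8 + 1/6.48 = 0.3513 (units of 1/Ω).
Current divider: I(R_b) = I_total · G_k/ΣG = 2.03 × (0.06329/0.3513) = 2.03 × 0.1802 = 0.3657 A.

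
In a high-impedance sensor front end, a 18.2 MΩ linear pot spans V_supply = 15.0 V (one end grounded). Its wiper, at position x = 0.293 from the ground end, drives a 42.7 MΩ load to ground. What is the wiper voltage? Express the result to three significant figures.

V_out ≈ 4.04 V

The pot divides into 12.87 MΩ above the wiper and 5.333 MΩ below.
R_L loads the lower segment: effective lower R = 4.741 MΩ.
Then V_out = V_supply · 4.741/(12.87 + 4.741) = 4.038 V.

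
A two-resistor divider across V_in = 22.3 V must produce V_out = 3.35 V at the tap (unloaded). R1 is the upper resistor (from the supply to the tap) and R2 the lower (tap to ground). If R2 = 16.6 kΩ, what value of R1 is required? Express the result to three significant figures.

R1 ≈ 93.9 kΩ

Required fraction k = V_out/V_in = 0.1502.
So R1 = R2 · (V_in/V_out − 1) = 16.6 × (22.3/3.35 − 1) = 16.6 × 5.657 = 93.90 kΩ.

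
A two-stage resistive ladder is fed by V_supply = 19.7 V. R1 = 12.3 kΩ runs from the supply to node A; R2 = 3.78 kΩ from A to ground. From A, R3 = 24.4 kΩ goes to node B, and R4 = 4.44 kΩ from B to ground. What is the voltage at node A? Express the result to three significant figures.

The second stage (R3 + R4 = 28.84 kΩ) loads node A in parallel with R2.
R2 ‖ (R3+R4) = 3.342 kΩ.
V_A = 19.7 × 3.342/(12.3 + 3.342) = 4.209 V.

V_A ≈ 4.21 V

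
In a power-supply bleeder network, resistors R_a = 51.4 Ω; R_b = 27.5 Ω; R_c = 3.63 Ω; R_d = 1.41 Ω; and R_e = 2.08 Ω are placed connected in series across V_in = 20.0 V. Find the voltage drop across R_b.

V ≈ 6.39 V

Series total: ΣR = 51.4 + 27.5 + 3.63 + 1.41 + 2.08 = 86.02 Ω.
V = V_in · R/ΣR = 20.0 × 0.3197 = 6.394 V.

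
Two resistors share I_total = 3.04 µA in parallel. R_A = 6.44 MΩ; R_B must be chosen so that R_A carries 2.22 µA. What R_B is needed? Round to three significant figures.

In a two-way split, I_A/I_total = R_B/(R_A + R_B).
2.22/3.04 = R_B/(R_A + R_B) → R_B = R_A · (0.7303)/(1 − 0.7303) = 6.44 × 2.707 = 17.44 MΩ.

R_B ≈ 17.4 MΩ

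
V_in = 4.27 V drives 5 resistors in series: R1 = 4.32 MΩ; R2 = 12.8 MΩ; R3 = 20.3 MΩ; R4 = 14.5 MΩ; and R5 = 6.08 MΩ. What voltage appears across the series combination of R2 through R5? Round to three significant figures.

Total series resistance ΣR = 4.32 + 12.8 + 20.3 + 14.5 + 6.08 = 58.00 MΩ.
R_{R2..R5} = 12.8 + 20.3 + 14.5 + 6.08 = 53.68 MΩ.
V = V_in · R/ΣR = 4.27 × 0.9255 = 3.952 V.

V ≈ 3.95 V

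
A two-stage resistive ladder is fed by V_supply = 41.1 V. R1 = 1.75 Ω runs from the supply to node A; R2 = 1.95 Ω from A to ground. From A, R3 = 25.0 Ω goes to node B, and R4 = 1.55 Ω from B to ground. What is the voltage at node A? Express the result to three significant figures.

V_A ≈ 20.9 V

Looking into the second stage from A: R3 + R4 = 26.55 Ω appears in parallel with R2.
R2 ‖ (R3+R4) = 1.817 Ω.
So V_A = 41.1 × 0.5093 = 20.93 V.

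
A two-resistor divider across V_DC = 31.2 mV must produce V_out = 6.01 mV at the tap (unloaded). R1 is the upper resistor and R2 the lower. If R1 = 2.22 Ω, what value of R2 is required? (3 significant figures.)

R2 ≈ 0.530 Ω

Required fraction k = V_out/V_DC = 0.1926.
R2 = R1 · 0.1926/(1 − 0.1926) = 0.5297 Ω.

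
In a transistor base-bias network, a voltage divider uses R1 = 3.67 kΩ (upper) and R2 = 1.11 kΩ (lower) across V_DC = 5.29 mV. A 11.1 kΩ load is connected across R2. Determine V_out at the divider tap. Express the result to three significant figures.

First combine the lower leg with the load: R2 ‖ R_L = 1.009 kΩ.
Now apply the divider: V_out = 5.29 × 0.2157 = 1.141 mV.
(Unloaded it would be 1.23 mV; the load pulls it down.)

V_out ≈ 1.14 mV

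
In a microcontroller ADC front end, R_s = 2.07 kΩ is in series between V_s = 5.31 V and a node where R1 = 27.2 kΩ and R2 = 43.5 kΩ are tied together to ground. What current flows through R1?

I ≈ 0.174 mA

Equivalent of the parallel group: R_p = 16.74 kΩ.
V_A by voltage divider: V_A = 5.31 × 16.74/(2.07 + 16.74) = 4.726 V.
Branch current I = V_A/R1 = 4.726/27.2 = 0.1737 mA.
(Check via current divider: I_total = 0.2824 mA; share G_k/ΣG = 0.6153 → same result.)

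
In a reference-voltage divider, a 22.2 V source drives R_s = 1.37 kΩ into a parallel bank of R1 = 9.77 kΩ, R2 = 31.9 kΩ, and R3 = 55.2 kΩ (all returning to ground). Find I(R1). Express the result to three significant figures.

Equivalent of the parallel group: R_p = 6.587 kΩ.
Node voltage V_A = V_s · R_p/(R_s + R_p) = 22.2 × 0.8278 = 18.38 V.
I(R1) = V_A / R1 = 18.38/9.77 = 1.881 mA.

I ≈ 1.88 mA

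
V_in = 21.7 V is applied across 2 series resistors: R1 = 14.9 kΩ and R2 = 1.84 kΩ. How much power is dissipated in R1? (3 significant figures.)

P ≈ 25.0 mW

ΣR = 16.74 kΩ → I = 21.7/16.74 = 1.296 mA.
P = I²R = 1.680 × 14.9 = 25.04 mW.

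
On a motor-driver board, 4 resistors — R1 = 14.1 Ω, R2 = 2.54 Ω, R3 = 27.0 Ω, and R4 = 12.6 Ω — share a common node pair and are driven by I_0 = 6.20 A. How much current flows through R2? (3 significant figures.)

I ≈ 4.20 A

Conductances: ΣG = 1/14.1 + 1/2.54 + 1/27.0 + 1/12.6 = 0.5810 (1/Ω).
Current divider: I(R2) = I_0 · G_k/ΣG = 6.20 × (0.3937/0.5810) = 6.20 × 0.6776 = 4.201 A.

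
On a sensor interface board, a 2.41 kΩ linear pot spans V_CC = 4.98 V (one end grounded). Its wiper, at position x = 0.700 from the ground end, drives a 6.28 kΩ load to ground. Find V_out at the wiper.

The pot divides into 0.7230 kΩ above the wiper and 1.687 kΩ below.
Lower segment in parallel with the load: 1.687 ‖ 6.28 = 1.330 kΩ.
V_out = 4.98 × 1.330/(0.7230 + 1.330) = 3.226 V.
(Unloaded: V_out = x·V_CC = 3.49 V.)

V_out ≈ 3.23 V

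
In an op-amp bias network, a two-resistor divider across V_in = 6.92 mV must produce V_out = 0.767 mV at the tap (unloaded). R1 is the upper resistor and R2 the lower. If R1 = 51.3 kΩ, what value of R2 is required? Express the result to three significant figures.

V_out/V_in = R2/(R1+R2) = 0.1108.
R2 = R1 · 0.1108/(1 − 0.1108) = 6.395 kΩ.

R2 ≈ 6.39 kΩ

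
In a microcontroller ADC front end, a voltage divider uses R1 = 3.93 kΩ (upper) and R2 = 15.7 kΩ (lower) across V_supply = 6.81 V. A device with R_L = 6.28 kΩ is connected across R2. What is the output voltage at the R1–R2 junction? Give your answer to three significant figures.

R2 ‖ R_L = (15.7 × 6.28)/(15.7 + 6.28) = 4.486 kΩ.
Now apply the divider: V_out = 6.81 × 0.5330 = 3.630 V.

V_out ≈ 3.63 V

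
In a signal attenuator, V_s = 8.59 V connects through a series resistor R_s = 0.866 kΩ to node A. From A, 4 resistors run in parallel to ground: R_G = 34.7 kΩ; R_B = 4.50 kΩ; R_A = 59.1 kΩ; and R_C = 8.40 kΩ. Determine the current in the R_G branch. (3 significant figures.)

I ≈ 0.185 mA

Equivalent of the parallel group: R_p = 2.584 kΩ.
V_A by voltage divider: V_A = 8.59 × 2.584/(0.866 + 2.584) = 6.434 V.
I(R_G) = V_A / R_G = 6.434/34.7 = 0.1854 mA.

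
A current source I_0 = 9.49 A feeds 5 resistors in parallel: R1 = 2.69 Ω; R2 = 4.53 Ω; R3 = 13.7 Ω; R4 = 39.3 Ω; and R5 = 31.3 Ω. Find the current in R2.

I ≈ 2.90 A

ΣG = 1/2.69 + 1/4.53 + 1/13.7 + 1/39.3 + 1/31.3 = 0.7229.
Current divider: I(R2) = I_0 · G_k/ΣG = 9.49 × (0.2208/0.7229) = 9.49 × 0.3054 = 2.898 A.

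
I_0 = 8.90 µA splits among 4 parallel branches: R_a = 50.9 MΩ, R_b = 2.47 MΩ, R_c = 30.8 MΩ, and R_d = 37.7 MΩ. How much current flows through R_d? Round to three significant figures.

I ≈ 0.488 µA

ΣG = 1/50.9 + 1/2.47 + 1/30.8 + 1/37.7 = 0.4835.
R_d takes the fraction G_k/ΣG = 0.02653/0.4835 = 0.05486, so I = 8.90 × 0.05486 = 0.4883 µA.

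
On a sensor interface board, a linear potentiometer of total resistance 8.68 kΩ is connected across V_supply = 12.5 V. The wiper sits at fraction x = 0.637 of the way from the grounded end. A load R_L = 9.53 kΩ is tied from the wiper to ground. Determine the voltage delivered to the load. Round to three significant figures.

Lower segment x·R_p = 5.529 kΩ; upper segment (1−x)·R_p = 3.151 kΩ.
R_L loads the lower segment: effective lower R = 3.499 kΩ.
Then V_out = V_supply · 3.499/(3.151 + 3.499) = 6.577 V.

V_out ≈ 6.58 V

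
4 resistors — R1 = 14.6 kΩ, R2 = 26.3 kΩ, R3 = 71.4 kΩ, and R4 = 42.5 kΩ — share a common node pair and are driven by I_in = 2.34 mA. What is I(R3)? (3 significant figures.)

Conductances: ΣG = 1/14.6 + 1/26.3 + 1/71.4 + 1/42.5 = 0.1441 (1/kΩ).
Current divider: I(R3) = I_in · G_k/ΣG = 2.34 × (0.01401/0.1441) = 2.34 × 0.09723 = 0.2275 mA.

I ≈ 0.228 mA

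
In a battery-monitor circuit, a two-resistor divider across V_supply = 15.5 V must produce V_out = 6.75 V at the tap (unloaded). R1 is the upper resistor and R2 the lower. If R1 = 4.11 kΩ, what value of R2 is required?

R2 ≈ 3.17 kΩ

V_out/V_supply = R2/(R1+R2) = 0.4355.
R2 = R1 · 0.4355/(1 − 0.4355) = 3.171 kΩ.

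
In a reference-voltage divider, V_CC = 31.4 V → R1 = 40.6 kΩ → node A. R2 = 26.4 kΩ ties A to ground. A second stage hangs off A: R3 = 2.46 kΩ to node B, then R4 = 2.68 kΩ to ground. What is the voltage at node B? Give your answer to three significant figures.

V_B ≈ 1.57 V

Looking into the second stage from A: R3 + R4 = 5.140 kΩ appears in parallel with R2.
R2 ‖ (R3+R4) = 4.302 kΩ.
V_A = 31.4 × 4.302/(40.6 + 4.302) = 3.009 V.
Then the unloaded second divider: V_B = V_A × R4/(R3+R4) = 3.009 × 0.5214 = 1.569 V.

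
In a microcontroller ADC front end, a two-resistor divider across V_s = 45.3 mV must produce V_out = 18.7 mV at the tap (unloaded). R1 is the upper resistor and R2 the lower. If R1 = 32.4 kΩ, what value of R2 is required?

R2 ≈ 22.8 kΩ

V_out/V_s = R2/(R1+R2) = 0.4128.
So R2 = R1 · V_out/(V_s − V_out) = 32.4 × 18.7/(45.3 − 18.7) = 32.4 × 0.7030 = 22.78 kΩ.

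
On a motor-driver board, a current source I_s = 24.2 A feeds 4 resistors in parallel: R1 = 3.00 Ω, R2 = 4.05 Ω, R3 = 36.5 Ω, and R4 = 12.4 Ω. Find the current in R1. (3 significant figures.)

I ≈ 11.7 A

Conductances: ΣG = 1/3.00 + 1/4.05 + 1/36.5 + 1/12.4 = 0.6883 (1/Ω).
R1 takes the fraction G_k/ΣG = 0.3333/0.6883 = 0.4843, so I = 24.2 × 0.4843 = 11.72 A.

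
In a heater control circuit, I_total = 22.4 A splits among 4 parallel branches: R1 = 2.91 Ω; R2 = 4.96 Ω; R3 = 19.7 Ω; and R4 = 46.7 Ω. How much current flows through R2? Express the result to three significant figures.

Total conductance ΣG = 1/2.91 + 1/4.96 + 1/19.7 + 1/46.7 = 0.6174 (units of 1/Ω).
By the current-divider rule, I = I_total · G_k/ΣG = 22.4 × 0.3265 = 7.314 A.

I ≈ 7.31 A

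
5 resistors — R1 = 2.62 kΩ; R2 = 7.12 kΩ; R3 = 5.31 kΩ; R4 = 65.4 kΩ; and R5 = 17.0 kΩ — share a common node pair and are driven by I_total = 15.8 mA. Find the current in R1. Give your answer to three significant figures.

Conductances: ΣG = 1/2.62 + 1/7.12 + 1/5.31 + 1/65.4 + 1/17.0 = 0.7846 (1/kΩ).
R1 takes the fraction G_k/ΣG = 0.3817/0.7846 = 0.4865, so I = 15.8 × 0.4865 = 7.686 mA.

I ≈ 7.69 mA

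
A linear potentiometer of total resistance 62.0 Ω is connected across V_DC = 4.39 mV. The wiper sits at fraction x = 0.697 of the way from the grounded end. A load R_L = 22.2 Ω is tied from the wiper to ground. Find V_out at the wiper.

Split the track: R_lower = x·R_p = 43.21 Ω, R_upper = (1−x)·R_p = 18.79 Ω.
Lower segment in parallel with the load: 43.21 ‖ 22.2 = 14.67 Ω.
Loaded-divider output: V_out = 4.39 × 0.4384 = 1.925 mV.
(Unloaded: V_out = x·V_DC = 3.06 mV.)

V_out ≈ 1.92 mV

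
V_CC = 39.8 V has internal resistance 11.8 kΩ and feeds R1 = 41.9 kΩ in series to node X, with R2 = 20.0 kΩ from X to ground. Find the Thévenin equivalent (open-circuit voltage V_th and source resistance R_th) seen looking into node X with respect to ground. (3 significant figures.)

R1' = 11.8 + 41.9 = 53.70 kΩ (source resistance + R1).
V_th is the unloaded tap voltage: V_CC · R2/(R1'+R2) = 39.8 × 0.2714 = 10.80 V.
Zeroing V_CC shorts the top of R1' to ground, so R_th = R1' ‖ R2 = 14.57 kΩ.

V_th ≈ 10.8 V, R_th ≈ 14.6 kΩ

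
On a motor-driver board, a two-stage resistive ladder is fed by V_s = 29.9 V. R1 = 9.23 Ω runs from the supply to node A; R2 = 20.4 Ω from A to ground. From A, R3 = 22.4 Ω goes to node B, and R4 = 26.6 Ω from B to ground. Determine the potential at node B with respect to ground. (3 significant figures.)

V_B ≈ 9.89 V

Node A sees R2 in parallel with the series input of stage 2, R3 + R4 = 49.00 Ω.
R2 ‖ (R3+R4) = 14.40 Ω.
V_A = 29.9 × 14.40/(9.23 + 14.40) = 18.22 V.
V_B = V_A × 0.5429 = 9.892 V.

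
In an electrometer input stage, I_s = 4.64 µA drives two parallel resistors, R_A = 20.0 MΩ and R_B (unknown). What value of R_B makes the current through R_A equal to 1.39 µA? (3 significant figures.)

R_B ≈ 8.55 MΩ

In a two-way split, I_A/I_s = R_B/(R_A + R_B).
With f = 0.2996, R_B = R_A · f/(1−f) = 20.0 × 0.4277 = 8.554 MΩ.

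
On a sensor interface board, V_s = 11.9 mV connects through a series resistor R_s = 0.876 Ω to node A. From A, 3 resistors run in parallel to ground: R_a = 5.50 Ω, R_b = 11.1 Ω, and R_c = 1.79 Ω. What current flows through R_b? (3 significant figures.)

Combine the parallel branches: R_p = (1/5.50 + 1/11.1 + 1/1.79)⁻¹ = 1.204 Ω.
Node voltage V_A = V_s · R_p/(R_s + R_p) = 11.9 × 0.5788 = 6.888 mV.
Branch current I = V_A/R_b = 6.888/11.1 = 0.6206 mA.
(Check via current divider: I_total = 5.721 mA; share G_k/ΣG = 0.1085 → same result.)

I ≈ 0.621 mA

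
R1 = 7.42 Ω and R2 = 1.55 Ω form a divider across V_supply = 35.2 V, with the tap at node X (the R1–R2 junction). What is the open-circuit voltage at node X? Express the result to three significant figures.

Open-circuit (no load on X): V_th = V_supply · R2/(R1 + R2) = 35.2 × 1.55/(7.420 + 1.55) = 6.082 V.

V_th ≈ 6.08 V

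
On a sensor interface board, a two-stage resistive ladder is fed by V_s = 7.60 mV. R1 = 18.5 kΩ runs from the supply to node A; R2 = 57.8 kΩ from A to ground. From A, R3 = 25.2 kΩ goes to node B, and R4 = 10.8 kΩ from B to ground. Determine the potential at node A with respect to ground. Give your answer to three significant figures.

Looking into the second stage from A: R3 + R4 = 36.00 kΩ appears in parallel with R2.
R2 ‖ (R3+R4) = 22.18 kΩ.
First divider: V_A = V_s · 22.18/(18.5 + 22.18) = 4.144 mV.

V_A ≈ 4.14 mV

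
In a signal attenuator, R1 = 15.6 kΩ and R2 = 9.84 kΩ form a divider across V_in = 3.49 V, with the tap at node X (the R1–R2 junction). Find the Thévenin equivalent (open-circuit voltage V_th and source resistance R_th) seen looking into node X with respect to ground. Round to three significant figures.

V_th ≈ 1.35 V, R_th ≈ 6.03 kΩ

V_th is the unloaded tap voltage: V_in · R2/(R1+R2) = 3.49 × 0.3868 = 1.350 V.
Looking into X with the source shorted: R_th = R1·R2/(R1+R2) = 15.60 × 9.84/25.44 = 6.034 kΩ.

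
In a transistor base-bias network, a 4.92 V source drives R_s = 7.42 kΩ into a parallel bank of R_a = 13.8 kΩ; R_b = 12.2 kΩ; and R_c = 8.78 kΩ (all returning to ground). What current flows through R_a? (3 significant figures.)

I ≈ 0.119 mA

Equivalent of the parallel group: R_p = 3.727 kΩ.
V_A by voltage divider: V_A = 4.92 × 3.727/(7.42 + 3.727) = 1.645 V.
I(R_a) = V_A / R_a = 1.645/13.8 = 0.1192 mA.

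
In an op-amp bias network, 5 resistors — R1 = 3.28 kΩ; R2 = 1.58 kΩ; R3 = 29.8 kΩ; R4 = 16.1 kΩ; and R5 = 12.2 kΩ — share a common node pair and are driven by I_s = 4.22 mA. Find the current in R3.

I ≈ 0.127 mA

ΣG = 1/3.28 + 1/1.58 + 1/29.8 + 1/16.1 + 1/12.2 = 1.115.
R3 takes the fraction G_k/ΣG = 0.03356/1.115 = 0.03008, so I = 4.22 × 0.03008 = 0.1270 mA.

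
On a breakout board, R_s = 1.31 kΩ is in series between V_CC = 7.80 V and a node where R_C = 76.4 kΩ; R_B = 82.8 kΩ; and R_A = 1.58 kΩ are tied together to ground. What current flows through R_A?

Parallel bank: R_p = 1/(1/76.4 + 1/82.8 + 1/1.58) = 1.520 kΩ.
V_A = 7.80 × 1.520/2.830 = 4.189 V.
I(R_A) = V_A / R_A = 4.189/1.58 = 2.651 mA.

I ≈ 2.65 mA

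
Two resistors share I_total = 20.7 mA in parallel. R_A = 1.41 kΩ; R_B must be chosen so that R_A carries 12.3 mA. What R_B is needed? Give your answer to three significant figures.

R_B ≈ 2.06 kΩ

The fraction through R_A equals R_B/(R_A+R_B).
12.3/20.7 = R_B/(R_A + R_B) → R_B = R_A · (0.5942)/(1 − 0.5942) = 1.41 × 1.464 = 2.065 kΩ.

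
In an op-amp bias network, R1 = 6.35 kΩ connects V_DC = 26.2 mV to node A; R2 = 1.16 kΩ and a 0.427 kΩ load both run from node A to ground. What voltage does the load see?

V_out ≈ 1.23 mV

First combine the lower leg with the load: R2 ‖ R_L = 0.3121 kΩ.
Then V_out = V_DC · R2'/(R1 + R2') = 26.2 × 0.3121/6.662 = 1.227 mV.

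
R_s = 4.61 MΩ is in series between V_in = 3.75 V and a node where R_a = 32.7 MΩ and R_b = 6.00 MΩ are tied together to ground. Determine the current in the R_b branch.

I ≈ 0.327 µA

Equivalent of the parallel group: R_p = 5.070 MΩ.
V_A = 3.75 × 5.070/9.680 = 1.964 V.
Branch current I = V_A/R_b = 1.964/6.00 = 0.3273 µA.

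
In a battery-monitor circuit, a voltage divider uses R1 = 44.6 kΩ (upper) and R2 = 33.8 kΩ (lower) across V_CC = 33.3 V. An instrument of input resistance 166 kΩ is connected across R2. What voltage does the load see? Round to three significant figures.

V_out ≈ 12.9 V

The load sits in parallel with R2, giving an effective lower resistance R2' = R2·R_L/(R2+R_L) = 28.08 kΩ.
Now apply the divider: V_out = 33.3 × 0.3864 = 12.87 V.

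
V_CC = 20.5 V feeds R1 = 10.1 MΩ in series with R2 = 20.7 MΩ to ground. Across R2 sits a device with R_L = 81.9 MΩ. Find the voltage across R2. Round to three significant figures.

V_out ≈ 12.7 V

First combine the lower leg with the load: R2 ‖ R_L = 16.52 MΩ.
Now apply the divider: V_out = 20.5 × 0.6206 = 12.72 V.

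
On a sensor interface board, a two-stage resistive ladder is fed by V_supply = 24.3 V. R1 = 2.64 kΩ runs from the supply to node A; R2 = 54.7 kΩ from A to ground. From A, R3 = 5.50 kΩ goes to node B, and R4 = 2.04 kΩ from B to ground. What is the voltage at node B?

V_B ≈ 4.70 V

The second stage (R3 + R4 = 7.540 kΩ) loads node A in parallel with R2.
R2 ‖ (R3+R4) = 6.627 kΩ.
V_A = 24.3 × 6.627/(2.64 + 6.627) = 17.38 V.
Stage 2 is unloaded, so V_B = V_A · R4/(R3+R4) = 17.38 × 2.04/7.540 = 4.701 V.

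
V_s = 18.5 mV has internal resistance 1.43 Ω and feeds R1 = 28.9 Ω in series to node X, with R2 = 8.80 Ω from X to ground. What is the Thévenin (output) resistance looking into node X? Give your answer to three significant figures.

R_th ≈ 6.82 Ω

R1' = 1.43 + 28.9 = 30.33 Ω (source resistance + R1).
Zeroing V_s shorts the top of R1' to ground, so R_th = R1' ‖ R2 = 6.821 Ω.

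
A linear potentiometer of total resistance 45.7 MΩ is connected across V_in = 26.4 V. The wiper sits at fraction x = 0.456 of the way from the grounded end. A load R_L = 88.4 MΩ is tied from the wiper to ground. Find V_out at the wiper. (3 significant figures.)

V_out ≈ 10.7 V

The pot divides into 24.86 MΩ above the wiper and 20.84 MΩ below.
R_L loads the lower segment: effective lower R = 16.86 MΩ.
Then V_out = V_in · 16.86/(24.86 + 16.86) = 10.67 V.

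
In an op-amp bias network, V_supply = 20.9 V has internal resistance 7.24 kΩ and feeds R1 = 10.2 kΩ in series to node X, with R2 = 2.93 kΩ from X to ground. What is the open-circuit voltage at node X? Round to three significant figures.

V_th ≈ 3.01 V

R1' = 7.24 + 10.2 = 17.44 kΩ (source resistance + R1).
Open-circuit (no load on X): V_th = V_supply · R2/(R1' + R2) = 20.9 × 2.93/(17.44 + 2.93) = 3.006 V.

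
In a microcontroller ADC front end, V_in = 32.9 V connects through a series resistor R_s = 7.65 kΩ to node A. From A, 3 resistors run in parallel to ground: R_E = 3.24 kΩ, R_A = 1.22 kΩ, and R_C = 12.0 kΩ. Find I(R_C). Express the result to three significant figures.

I ≈ 0.267 mA

Combine the parallel branches: R_p = (1/3.24 + 1/1.22 + 1/12.0)⁻¹ = 0.8253 kΩ.
V_A = 32.9 × 0.8253/8.475 = 3.204 V.
I(R_C) = V_A / R_C = 3.204/12.0 = 0.2670 mA.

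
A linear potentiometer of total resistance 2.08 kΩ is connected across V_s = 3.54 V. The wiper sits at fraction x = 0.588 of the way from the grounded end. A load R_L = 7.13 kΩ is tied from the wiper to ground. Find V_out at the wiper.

Split the track: R_lower = x·R_p = 1.223 kΩ, R_upper = (1−x)·R_p = 0.8570 kΩ.
Lower segment in parallel with the load: 1.223 ‖ 7.13 = 1.044 kΩ.
V_out = 3.54 × 1.044/(0.8570 + 1.044) = 1.944 V.
(Unloaded: V_out = x·V_s = 2.08 V.)

V_out ≈ 1.94 V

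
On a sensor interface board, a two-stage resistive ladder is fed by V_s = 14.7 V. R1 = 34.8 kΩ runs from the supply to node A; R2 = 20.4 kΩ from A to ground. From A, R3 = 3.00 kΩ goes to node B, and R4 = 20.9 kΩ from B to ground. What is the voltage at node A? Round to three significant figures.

V_A ≈ 3.53 V

Node A sees R2 in parallel with the series input of stage 2, R3 + R4 = 23.90 kΩ.
R2 ‖ (R3+R4) = 11.01 kΩ.
So V_A = 14.7 × 0.2403 = 3.532 V.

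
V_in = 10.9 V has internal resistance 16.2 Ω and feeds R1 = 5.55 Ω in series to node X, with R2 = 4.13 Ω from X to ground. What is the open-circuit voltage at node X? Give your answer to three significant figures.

V_th ≈ 1.74 V

R1' = 16.2 + 5.55 = 21.75 Ω (source resistance + R1).
With X open, the divider is unloaded: V_th = 10.9 × 4.13/25.88 = 1.739 V.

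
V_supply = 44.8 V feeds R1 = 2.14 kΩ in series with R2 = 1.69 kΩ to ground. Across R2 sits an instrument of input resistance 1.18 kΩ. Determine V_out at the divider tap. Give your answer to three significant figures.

V_out ≈ 11.0 V

The load sits in parallel with R2, giving an effective lower resistance R2' = R2·R_L/(R2+R_L) = 0.6948 kΩ.
Then V_out = V_supply · R2'/(R1 + R2') = 44.8 × 0.6948/2.835 = 10.98 V.
(Unloaded it would be 19.8 V; the load pulls it down.)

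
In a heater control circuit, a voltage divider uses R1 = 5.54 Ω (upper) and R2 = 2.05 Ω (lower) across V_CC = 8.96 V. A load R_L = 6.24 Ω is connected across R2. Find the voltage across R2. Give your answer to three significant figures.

V_out ≈ 1.95 V

R2 ‖ R_L = (2.05 × 6.24)/(2.05 + 6.24) = 1.543 Ω.
Now apply the divider: V_out = 8.96 × 0.2179 = 1.952 V.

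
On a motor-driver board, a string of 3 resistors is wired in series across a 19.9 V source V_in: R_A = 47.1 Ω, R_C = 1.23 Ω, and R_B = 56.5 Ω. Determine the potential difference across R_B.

V ≈ 10.7 V

Total series resistance ΣR = 47.1 + 1.23 + 56.5 = 104.8 Ω.
Voltage divider: V = V_in · (56.50 / 104.8) = 19.9 × 0.5390 = 10.73 V.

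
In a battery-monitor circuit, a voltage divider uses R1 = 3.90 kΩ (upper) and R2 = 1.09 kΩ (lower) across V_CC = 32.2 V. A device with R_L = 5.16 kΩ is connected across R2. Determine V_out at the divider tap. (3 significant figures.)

V_out ≈ 6.04 V

R2 ‖ R_L = (1.09 × 5.16)/(1.09 + 5.16) = 0.8999 kΩ.
Then V_out = V_CC · R2'/(R1 + R2') = 32.2 × 0.8999/4.800 = 6.037 V.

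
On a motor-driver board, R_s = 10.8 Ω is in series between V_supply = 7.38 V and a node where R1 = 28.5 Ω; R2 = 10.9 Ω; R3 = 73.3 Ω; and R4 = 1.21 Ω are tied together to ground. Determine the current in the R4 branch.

I ≈ 0.533 A

Combine the parallel branches: R_p = (1/28.5 + 1/10.9 + 1/73.3 + 1/1.21)⁻¹ = 1.034 Ω.
V_A by voltage divider: V_A = 7.38 × 1.034/(10.8 + 1.034) = 0.6450 V.
Branch current I = V_A/R4 = 0.6450/1.21 = 0.5330 A.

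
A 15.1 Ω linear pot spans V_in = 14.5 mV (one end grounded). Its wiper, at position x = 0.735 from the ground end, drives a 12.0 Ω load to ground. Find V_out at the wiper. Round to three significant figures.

V_out ≈ 8.56 mV

The pot divides into 4.002 Ω above the wiper and 11.10 Ω below.
R_L loads the lower segment: effective lower R = 5.766 Ω.
Then V_out = V_in · 5.766/(4.002 + 5.766) = 8.560 mV.
(Unloaded: V_out = x·V_in = 10.7 mV.)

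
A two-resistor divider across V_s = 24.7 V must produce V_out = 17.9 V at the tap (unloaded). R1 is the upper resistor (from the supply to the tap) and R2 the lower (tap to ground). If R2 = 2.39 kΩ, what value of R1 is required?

R1 ≈ 0.908 kΩ

V_out/V_s = R2/(R1+R2) = 0.7247.
Rearranging, R1 = R2·(1−k)/k = 2.39 × 0.3799 = 0.9079 kΩ.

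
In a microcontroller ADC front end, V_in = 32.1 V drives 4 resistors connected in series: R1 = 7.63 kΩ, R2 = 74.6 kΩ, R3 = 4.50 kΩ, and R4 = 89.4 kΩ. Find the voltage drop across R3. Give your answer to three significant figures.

Total series resistance ΣR = 7.63 + 74.6 + 4.50 + 89.4 = 176.1 kΩ.
V = V_in · R/ΣR = 32.1 × 0.02555 = 0.8201 V.

V ≈ 0.820 V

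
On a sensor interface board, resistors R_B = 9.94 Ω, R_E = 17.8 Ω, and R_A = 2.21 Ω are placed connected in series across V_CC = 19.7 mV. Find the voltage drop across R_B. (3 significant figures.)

V ≈ 6.54 mV

Total series resistance ΣR = 9.94 + 17.8 + 2.21 = 29.95 Ω.
By the voltage-divider rule, V = 19.7 × 9.940/29.95 = 6.538 mV.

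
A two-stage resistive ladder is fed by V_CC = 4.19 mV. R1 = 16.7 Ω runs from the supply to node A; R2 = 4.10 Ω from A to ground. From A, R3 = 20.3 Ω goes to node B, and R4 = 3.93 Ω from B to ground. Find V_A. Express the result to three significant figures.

The second stage (R3 + R4 = 24.23 Ω) loads node A in parallel with R2.
Effective lower resistance at A: R2 ‖ 24.23 = 3.507 Ω.
V_A = 4.19 × 3.507/(16.7 + 3.507) = 0.7271 mV.

V_A ≈ 0.727 mV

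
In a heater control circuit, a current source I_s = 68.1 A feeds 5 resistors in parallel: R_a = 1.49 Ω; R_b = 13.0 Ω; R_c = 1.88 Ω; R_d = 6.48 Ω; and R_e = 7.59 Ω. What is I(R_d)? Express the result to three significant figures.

I ≈ 6.71 A

ΣG = 1/1.49 + 1/13.0 + 1/1.88 + 1/6.48 + 1/7.59 = 1.566.
Current divider: I(R_d) = I_s · G_k/ΣG = 68.1 × (0.1543/1.566) = 68.1 × 0.09854 = 6.711 A.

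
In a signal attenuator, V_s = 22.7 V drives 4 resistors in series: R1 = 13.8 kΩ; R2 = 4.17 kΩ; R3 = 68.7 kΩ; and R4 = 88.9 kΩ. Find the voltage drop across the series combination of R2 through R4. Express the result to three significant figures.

V ≈ 20.9 V

Series total: ΣR = 13.8 + 4.17 + 68.7 + 88.9 = 175.6 kΩ.
R_{R2..R4} = 4.17 + 68.7 + 88.9 = 161.8 kΩ.
Voltage divider: V = V_s · (161.8 / 175.6) = 22.7 × 0.9214 = 20.92 V.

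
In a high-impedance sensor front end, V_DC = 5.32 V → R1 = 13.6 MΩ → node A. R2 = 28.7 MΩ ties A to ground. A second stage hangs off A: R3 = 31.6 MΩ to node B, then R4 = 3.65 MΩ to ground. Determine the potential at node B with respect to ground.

V_B ≈ 0.296 V

Looking into the second stage from A: R3 + R4 = 35.25 MΩ appears in parallel with R2.
R2 ‖ (R3+R4) = 15.82 MΩ.
So V_A = 5.32 × 0.5377 = 2.861 V.
Stage 2 is unloaded, so V_B = V_A · R4/(R3+R4) = 2.861 × 3.65/35.25 = 0.2962 V.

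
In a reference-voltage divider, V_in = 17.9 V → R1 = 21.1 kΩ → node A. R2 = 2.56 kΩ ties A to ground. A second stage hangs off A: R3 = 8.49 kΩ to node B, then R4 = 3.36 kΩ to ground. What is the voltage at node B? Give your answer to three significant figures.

The second stage (R3 + R4 = 11.85 kΩ) loads node A in parallel with R2.
Effective lower resistance at A: R2 ‖ 11.85 = 2.105 kΩ.
So V_A = 17.9 × 0.09072 = 1.624 V.
Stage 2 is unloaded, so V_B = V_A · R4/(R3+R4) = 1.624 × 3.36/11.85 = 0.4605 V.

V_B ≈ 0.460 V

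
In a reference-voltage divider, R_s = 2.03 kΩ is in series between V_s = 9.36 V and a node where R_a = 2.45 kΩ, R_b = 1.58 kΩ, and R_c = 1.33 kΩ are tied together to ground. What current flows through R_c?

I ≈ 1.52 mA

Parallel bank: R_p = 1/(1/2.45 + 1/1.58 + 1/1.33) = 0.5577 kΩ.
V_A by voltage divider: V_A = 9.36 × 0.5577/(2.03 + 0.5577) = 2.017 V.
Branch current I = V_A/R_c = 2.017/1.33 = 1.517 mA.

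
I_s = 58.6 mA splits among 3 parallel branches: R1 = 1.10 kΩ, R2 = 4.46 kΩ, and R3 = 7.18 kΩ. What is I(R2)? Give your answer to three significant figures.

I ≈ 10.3 mA

ΣG = 1/1.10 + 1/4.46 + 1/7.18 = 1.273.
By the current-divider rule, I = I_s · G_k/ΣG = 58.6 × 0.1762 = 10.32 mA.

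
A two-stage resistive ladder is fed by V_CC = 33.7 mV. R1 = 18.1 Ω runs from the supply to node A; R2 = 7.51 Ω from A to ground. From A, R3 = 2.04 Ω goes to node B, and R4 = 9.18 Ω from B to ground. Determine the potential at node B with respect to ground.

V_B ≈ 5.49 mV

Node A sees R2 in parallel with the series input of stage 2, R3 + R4 = 11.22 Ω.
R2 ‖ (R3+R4) = 4.499 Ω.
So V_A = 33.7 × 0.1991 = 6.709 mV.
Stage 2 is unloaded, so V_B = V_A · R4/(R3+R4) = 6.709 × 9.18/11.22 = 5.489 mV.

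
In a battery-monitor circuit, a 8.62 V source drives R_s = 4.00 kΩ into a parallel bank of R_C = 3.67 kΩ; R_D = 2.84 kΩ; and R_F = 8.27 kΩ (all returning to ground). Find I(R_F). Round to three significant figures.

I ≈ 0.262 mA

Equivalent of the parallel group: R_p = 1.341 kΩ.
V_A by voltage divider: V_A = 8.62 × 1.341/(4.00 + 1.341) = 2.165 V.
Branch current I = V_A/R_F = 2.165/8.27 = 0.2618 mA.
(Equivalently: I_total = 1.614 mA, then current-divider fraction G_k/ΣG = 0.1622.)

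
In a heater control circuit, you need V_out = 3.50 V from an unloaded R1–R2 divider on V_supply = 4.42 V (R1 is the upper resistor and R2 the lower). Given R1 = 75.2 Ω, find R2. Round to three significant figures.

R2 ≈ 286 Ω

Required fraction k = V_out/V_supply = 0.7919.
So R2 = R1 · V_out/(V_supply − V_out) = 75.2 × 3.50/(4.42 − 3.50) = 75.2 × 3.804 = 286.1 Ω.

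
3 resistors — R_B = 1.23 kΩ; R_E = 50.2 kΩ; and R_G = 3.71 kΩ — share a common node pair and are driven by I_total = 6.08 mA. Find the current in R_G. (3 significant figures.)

Conductances: ΣG = 1/1.23 + 1/50.2 + 1/3.71 = 1.102 (1/kΩ).
Current divider: I(R_G) = I_total · G_k/ΣG = 6.08 × (0.2695/1.102) = 6.08 × 0.2445 = 1.486 mA.

I ≈ 1.49 mA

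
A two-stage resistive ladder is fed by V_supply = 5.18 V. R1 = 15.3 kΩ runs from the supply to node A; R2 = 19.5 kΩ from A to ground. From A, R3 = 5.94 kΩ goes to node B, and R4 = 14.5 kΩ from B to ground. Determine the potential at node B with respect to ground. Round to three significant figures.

V_B ≈ 1.45 V

The second stage (R3 + R4 = 20.44 kΩ) loads node A in parallel with R2.
Effective lower resistance at A: R2 ‖ 20.44 = 9.979 kΩ.
First divider: V_A = V_supply · 9.979/(15.3 + 9.979) = 2.045 V.
Then the unloaded second divider: V_B = V_A × R4/(R3+R4) = 2.045 × 0.7094 = 1.451 V.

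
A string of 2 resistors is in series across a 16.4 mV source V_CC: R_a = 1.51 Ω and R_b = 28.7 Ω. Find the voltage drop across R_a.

V ≈ 0.820 mV

Series total: ΣR = 1.51 + 28.7 = 30.21 Ω.
Voltage divider: V = V_CC · (1.510 / 30.21) = 16.4 × 0.04998 = 0.8197 mV.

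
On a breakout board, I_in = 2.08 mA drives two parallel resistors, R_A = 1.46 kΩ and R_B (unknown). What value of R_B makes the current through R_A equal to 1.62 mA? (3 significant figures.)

R_B ≈ 5.14 kΩ

The fraction through R_A equals R_B/(R_A+R_B).
1.62/2.08 = R_B/(R_A + R_B) → R_B = R_A · (0.7788)/(1 − 0.7788) = 1.46 × 3.522 = 5.142 kΩ.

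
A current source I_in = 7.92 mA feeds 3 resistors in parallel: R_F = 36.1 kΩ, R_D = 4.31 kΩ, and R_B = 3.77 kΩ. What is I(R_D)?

I ≈ 3.50 mA

Total conductance ΣG = 1/36.1 + 1/4.31 + 1/3.77 = 0.5250 (units of 1/kΩ).
Current divider: I(R_D) = I_in · G_k/ΣG = 7.92 × (0.2320/0.5250) = 7.92 × 0.4420 = 3.500 mA.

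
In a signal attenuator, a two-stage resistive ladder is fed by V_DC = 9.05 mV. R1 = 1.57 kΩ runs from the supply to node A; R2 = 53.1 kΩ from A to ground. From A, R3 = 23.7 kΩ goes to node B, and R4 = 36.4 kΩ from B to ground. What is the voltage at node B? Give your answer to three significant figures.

Looking into the second stage from A: R3 + R4 = 60.10 kΩ appears in parallel with R2.
R2 ‖ (R3+R4) = 28.19 kΩ.
So V_A = 9.05 × 0.9472 = 8.573 mV.
Then the unloaded second divider: V_B = V_A × R4/(R3+R4) = 8.573 × 0.6057 = 5.192 mV.

V_B ≈ 5.19 mV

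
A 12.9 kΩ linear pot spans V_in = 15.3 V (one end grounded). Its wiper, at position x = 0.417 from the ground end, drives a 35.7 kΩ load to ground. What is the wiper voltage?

V_out ≈ 5.86 V

The pot divides into 7.521 kΩ above the wiper and 5.379 kΩ below.
R_L loads the lower segment: effective lower R = 4.675 kΩ.
Loaded-divider output: V_out = 15.3 × 0.3833 = 5.865 V.
(Unloaded: V_out = x·V_in = 6.38 V.)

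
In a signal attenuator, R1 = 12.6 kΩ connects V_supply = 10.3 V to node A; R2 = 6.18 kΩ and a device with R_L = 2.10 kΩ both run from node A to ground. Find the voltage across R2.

R2 ‖ R_L = (6.18 × 2.10)/(6.18 + 2.10) = 1.567 kΩ.
Then V_out = V_supply · R2'/(R1 + R2') = 10.3 × 1.567/14.17 = 1.140 V.
(Unloaded it would be 3.39 V; the load pulls it down.)

V_out ≈ 1.14 V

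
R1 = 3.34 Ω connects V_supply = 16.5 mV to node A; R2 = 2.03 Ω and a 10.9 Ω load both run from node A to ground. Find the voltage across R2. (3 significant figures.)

R2 ‖ R_L = (2.03 × 10.9)/(2.03 + 10.9) = 1.711 Ω.
Then V_out = V_supply · R2'/(R1 + R2') = 16.5 × 1.711/5.051 = 5.590 mV.
(Unloaded it would be 6.24 mV; the load pulls it down.)

V_out ≈ 5.59 mV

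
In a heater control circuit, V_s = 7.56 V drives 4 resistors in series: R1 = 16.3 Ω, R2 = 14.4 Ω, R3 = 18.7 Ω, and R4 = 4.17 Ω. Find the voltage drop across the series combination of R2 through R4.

V ≈ 5.26 V

ΣR = 16.3 + 14.4 + 18.7 + 4.17 = 53.57 Ω.
R_{R2..R4} = 14.4 + 18.7 + 4.17 = 37.27 Ω.
Voltage divider: V = V_s · (37.27 / 53.57) = 7.56 × 0.6957 = 5.260 V.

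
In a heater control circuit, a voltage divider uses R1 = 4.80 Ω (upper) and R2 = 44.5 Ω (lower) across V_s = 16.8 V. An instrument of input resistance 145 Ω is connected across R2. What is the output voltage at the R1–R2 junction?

V_out ≈ 14.7 V

R2 ‖ R_L = (44.5 × 145)/(44.5 + 145) = 34.05 Ω.
Then V_out = V_s · R2'/(R1 + R2') = 16.8 × 34.05/38.85 = 14.72 V.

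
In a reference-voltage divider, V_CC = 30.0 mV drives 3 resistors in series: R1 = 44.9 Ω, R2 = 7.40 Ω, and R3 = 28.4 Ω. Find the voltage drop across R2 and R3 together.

V ≈ 13.3 mV

ΣR = 44.9 + 7.40 + 28.4 = 80.70 Ω.
R_{R2..R3} = 7.40 + 28.4 = 35.80 Ω.
V = V_CC · R/ΣR = 30.0 × 0.4436 = 13.31 mV.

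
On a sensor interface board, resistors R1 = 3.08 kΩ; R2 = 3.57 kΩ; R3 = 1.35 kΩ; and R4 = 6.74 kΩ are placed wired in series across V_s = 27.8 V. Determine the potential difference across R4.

V ≈ 12.7 V

Series total: ΣR = 3.08 + 3.57 + 1.35 + 6.74 = 14.74 kΩ.
V = V_s · R/ΣR = 27.8 × 0.4573 = 12.71 V.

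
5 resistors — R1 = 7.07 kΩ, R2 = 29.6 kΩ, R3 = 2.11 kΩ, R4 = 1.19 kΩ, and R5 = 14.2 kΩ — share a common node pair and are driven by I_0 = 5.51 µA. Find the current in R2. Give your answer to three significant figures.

I ≈ 0.119 µA

Total conductance ΣG = 1/7.07 + 1/29.6 + 1/2.11 + 1/1.19 + 1/14.2 = 1.560 (units of 1/kΩ).
R2 takes the fraction G_k/ΣG = 0.03378/1.560 = 0.02166, so I = 5.51 × 0.02166 = 0.1193 µA.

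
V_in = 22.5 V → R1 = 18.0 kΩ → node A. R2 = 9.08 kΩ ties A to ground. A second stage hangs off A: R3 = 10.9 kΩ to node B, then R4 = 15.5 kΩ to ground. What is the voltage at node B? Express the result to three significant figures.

V_B ≈ 3.61 V

Node A sees R2 in parallel with the series input of stage 2, R3 + R4 = 26.40 kΩ.
R2 ‖ (R3+R4) = 6.756 kΩ.
V_A = 22.5 × 6.756/(18.0 + 6.756) = 6.140 V.
V_B = V_A × 0.5871 = 3.605 V.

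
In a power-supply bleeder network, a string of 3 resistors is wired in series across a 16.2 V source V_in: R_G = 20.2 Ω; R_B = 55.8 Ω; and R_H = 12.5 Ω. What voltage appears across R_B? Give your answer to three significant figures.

V ≈ 10.2 V

Total series resistance ΣR = 20.2 + 55.8 + 12.5 = 88.50 Ω.
By the voltage-divider rule, V = 16.2 × 55.80/88.50 = 10.21 V.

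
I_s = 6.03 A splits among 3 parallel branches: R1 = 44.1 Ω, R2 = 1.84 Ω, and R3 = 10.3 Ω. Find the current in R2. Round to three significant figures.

I ≈ 4.94 A

ΣG = 1/44.1 + 1/1.84 + 1/10.3 = 0.6632.
Current divider: I(R2) = I_s · G_k/ΣG = 6.03 × (0.5435/0.6632) = 6.03 × 0.8194 = 4.941 A.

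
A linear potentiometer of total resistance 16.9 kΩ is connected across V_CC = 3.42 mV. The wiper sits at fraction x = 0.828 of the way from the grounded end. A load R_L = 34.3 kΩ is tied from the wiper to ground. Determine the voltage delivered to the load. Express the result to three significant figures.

Lower segment x·R_p = 13.99 kΩ; upper segment (1−x)·R_p = 2.907 kΩ.
(x·R_p) ‖ R_L = 9.939 kΩ.
V_out = 3.42 × 9.939/(2.907 + 9.939) = 2.646 mV.
(Unloaded: V_out = x·V_CC = 2.83 mV.)

V_out ≈ 2.65 mV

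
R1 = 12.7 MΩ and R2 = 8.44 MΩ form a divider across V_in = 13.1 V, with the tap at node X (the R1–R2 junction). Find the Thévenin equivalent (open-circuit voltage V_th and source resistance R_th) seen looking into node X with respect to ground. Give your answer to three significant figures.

Open-circuit (no load on X): V_th = V_in · R2/(R1 + R2) = 13.1 × 8.44/(12.70 + 8.44) = 5.230 V.
With V_in suppressed (replaced by a short), R_th = R1 ‖ R2 = (12.70 × 8.44)/(12.70 + 8.44) = 5.070 MΩ.

V_th ≈ 5.23 V, R_th ≈ 5.07 MΩ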